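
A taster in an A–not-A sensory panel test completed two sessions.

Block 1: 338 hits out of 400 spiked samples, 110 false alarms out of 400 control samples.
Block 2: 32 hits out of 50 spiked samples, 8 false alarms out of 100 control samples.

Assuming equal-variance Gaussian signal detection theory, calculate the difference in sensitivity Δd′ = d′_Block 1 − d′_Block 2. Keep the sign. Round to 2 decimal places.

Δd′ = -0.15

Block 1: z(0.8450) = 1.015, z(0.2750) = -0.598, d' = 1.613
Block 2: z(0.6400) = 0.358, z(0.0800) = -1.405, d' = 1.763
Δd' = d'_Block 1 − d'_Block 2 = 1.613 − 1.763 = -0.150
Block 2 has the higher sensitivity.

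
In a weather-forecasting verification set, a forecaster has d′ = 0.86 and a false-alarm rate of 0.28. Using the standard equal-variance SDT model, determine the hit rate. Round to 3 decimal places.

z(false-alarm rate) = z(0.28) = -0.5828
z(H) = z(FA) + d' = -0.5828 + 0.86 = 0.2772
hit rate = Φ(0.2772) = 0.6092

hit rate = 0.609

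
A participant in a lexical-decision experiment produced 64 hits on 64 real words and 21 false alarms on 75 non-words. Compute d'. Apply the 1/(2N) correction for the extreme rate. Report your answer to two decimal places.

d' = 3.00

The hit rate is 64/64 = 1, so apply the 1/(2N) correction: H → 1 − 1/(2·64) = 0.99219.
z(H) = z(0.99219) = 2.418
z(FA) = z(0.28000) = -0.583
d' = 2.418 − (-0.583) = 3.001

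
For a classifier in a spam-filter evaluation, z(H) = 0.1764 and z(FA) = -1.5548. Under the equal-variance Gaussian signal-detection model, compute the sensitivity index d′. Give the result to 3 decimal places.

d' = z(H) − z(FA) = 0.1764 − (-1.5548) = 1.7312

d′ = 1.731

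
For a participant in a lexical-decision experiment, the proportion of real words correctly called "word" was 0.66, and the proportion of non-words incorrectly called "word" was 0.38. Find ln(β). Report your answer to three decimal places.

ln β = -0.038

z(H) = 0.4125
z(FA) = -0.3055
ln β = −½·[z(H)² − z(FA)²] = −0.5 × (0.1702 − 0.0933) = -0.03845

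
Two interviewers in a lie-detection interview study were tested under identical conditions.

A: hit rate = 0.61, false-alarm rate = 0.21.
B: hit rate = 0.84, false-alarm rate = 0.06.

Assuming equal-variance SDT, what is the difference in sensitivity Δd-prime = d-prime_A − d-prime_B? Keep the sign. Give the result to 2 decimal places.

Δd-prime = -1.46

A: z(0.61) = 0.279, z(0.21) = -0.806, d' = 1.085
B: z(0.84) = 0.994, z(0.06) = -1.555, d' = 2.549
Δd' = d'_A − d'_B = 1.085 − 2.549 = -1.464
B has the higher sensitivity.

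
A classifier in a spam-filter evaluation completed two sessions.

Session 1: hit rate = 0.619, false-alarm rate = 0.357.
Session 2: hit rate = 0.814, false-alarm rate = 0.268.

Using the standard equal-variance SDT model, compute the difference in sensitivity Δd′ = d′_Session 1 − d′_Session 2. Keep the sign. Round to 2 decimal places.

Δd′ = -0.84

Session 1: z(0.619) = 0.303, z(0.357) = -0.366, d' = 0.669
Session 2: z(0.814) = 0.893, z(0.268) = -0.619, d' = 1.512
Δd' = d'_Session 1 − d'_Session 2 = 0.669 − 1.512 = -0.843
Session 2 has the higher sensitivity.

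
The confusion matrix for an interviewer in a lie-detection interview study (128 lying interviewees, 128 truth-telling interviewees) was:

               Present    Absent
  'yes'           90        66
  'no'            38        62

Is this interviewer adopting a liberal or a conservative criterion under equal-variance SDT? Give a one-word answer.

z(H) = 0.533, z(FA) = 0.039
c = −½·(z(H) + z(FA)) = -0.286
c < 0 → liberal criterion (biased toward responding “yes”).

liberal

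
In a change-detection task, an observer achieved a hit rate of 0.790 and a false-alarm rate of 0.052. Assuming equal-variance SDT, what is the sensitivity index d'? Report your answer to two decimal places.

d' = 2.43

z(H) = 0.806
z(FA) = -1.626
d' = z(H) − z(FA) = 0.806 − (-1.626) = 2.432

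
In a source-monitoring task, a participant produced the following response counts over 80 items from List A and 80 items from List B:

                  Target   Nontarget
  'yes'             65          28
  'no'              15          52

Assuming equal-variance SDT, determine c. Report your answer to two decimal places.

H = 65/80 = 0.8125
FA = 28/80 = 0.3500
z(0.8125) = 0.8871, z(0.3500) = -0.3853
c = −½·[z(H) + z(FA)] = −0.5 × (0.8871 + (-0.3853)) = -0.2509

c = -0.25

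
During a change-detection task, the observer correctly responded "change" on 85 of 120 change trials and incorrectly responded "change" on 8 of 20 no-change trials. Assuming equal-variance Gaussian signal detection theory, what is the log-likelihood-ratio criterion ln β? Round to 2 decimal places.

H = 85/120 = 0.7083
FA = 8/20 = 0.4000
z(0.7083) = 0.548, z(0.4000) = -0.253
ln β = −½·[z(H)² − z(FA)²] = −0.5 × (0.300 − 0.064) = -0.118

ln β = -0.12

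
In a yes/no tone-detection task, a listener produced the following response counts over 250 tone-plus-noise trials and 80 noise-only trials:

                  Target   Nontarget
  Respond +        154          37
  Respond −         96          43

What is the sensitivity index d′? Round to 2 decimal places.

d′ = 0.39

H = 154/250 = 0.6160
FA = 37/80 = 0.4625
z(H) = z(0.6160) = 0.295
z(FA) = z(0.4625) = -0.094
d' = z(H) − z(FA) = 0.295 − (-0.094) = 0.389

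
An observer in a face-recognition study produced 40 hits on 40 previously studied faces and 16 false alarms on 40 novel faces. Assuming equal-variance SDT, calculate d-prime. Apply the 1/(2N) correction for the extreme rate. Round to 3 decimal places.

The hit rate is 40/40 = 1, so apply the 1/(2N) correction: H → 1 − 1/(2·40) = 0.98750.
z(H) = z(0.98750) = 2.2414
z(FA) = z(0.40000) = -0.2533
d' = 2.2414 − (-0.2533) = 2.4947

d-prime = 2.495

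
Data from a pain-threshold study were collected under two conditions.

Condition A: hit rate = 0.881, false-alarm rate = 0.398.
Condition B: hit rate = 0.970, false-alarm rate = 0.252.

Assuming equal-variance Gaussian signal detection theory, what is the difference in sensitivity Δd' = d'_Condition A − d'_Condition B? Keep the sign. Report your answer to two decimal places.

Condition A: z(0.881) = 1.180, z(0.398) = -0.259, d' = 1.439
Condition B: z(0.970) = 1.881, z(0.252) = -0.668, d' = 2.549
Δd' = d'_Condition A − d'_Condition B = 1.439 − 2.549 = -1.110
Condition B has the higher sensitivity.

Δd' = -1.11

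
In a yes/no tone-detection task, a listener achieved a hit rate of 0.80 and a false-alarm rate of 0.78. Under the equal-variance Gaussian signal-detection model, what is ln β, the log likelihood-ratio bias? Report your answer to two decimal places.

ln β = -0.06

Φ⁻¹(H) = 0.842
Φ⁻¹(FA) = 0.772
ln β = −½·[z(H)² − z(FA)²] = −0.5 × (0.709 − 0.596) = -0.0565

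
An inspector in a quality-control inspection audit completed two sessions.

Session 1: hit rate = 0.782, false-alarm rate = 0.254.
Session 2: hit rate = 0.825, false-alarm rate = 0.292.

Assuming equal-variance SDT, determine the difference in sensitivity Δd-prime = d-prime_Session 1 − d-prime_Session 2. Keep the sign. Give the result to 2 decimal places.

Δd-prime = -0.04

Session 1: z(0.782) = 0.779, z(0.254) = -0.662, d' = 1.441
Session 2: z(0.825) = 0.935, z(0.292) = -0.548, d' = 1.483
Δd' = d'_Session 1 − d'_Session 2 = 1.441 − 1.483 = -0.042
Session 2 has the higher sensitivity.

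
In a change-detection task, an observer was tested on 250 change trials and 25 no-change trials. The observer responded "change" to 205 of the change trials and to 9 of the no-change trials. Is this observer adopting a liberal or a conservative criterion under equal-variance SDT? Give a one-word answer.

z(H) = 0.915, z(FA) = -0.358
c = −½·(z(H) + z(FA)) = -0.2785
c < 0 → liberal criterion (biased toward responding “yes”).

liberal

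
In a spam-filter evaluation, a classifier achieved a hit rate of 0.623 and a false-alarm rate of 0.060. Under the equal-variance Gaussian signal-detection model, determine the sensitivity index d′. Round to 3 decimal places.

d′ = 1.868

z(0.623) = 0.3134, z(0.060) = -1.5548
d' = z(H) − z(FA) = 0.3134 − (-1.5548) = 1.8682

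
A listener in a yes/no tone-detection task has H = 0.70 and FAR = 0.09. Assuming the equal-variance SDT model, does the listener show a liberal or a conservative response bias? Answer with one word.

z(H) = 0.524, z(FA) = -1.341
c = −½·(z(H) + z(FA)) = 0.4085
c > 0 → conservative criterion (biased toward responding “no”).

conservative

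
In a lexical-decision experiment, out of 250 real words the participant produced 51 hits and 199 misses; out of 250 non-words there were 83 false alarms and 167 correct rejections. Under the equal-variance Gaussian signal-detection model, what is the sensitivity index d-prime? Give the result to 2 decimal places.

d-prime = -0.39

H = 51/250 = 0.2040
FA = 83/250 = 0.3320
z(H) = -0.827
z(FA) = -0.434
d' = z(H) − z(FA) = -0.827 − (-0.434) = -0.393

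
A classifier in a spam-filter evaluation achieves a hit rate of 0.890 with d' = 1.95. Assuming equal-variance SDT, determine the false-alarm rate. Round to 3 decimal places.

z(hit rate) = z(0.890) = 1.2265
z(FA) = z(H) − d' = 1.2265 − 1.95 = -0.7235
false-alarm rate = Φ(-0.7235) = 0.2347

false-alarm rate = 0.235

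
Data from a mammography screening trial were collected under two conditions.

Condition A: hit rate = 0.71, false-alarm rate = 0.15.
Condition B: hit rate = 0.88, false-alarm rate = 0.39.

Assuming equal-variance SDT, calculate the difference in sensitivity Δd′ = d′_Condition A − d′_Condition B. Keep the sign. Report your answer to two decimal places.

Condition A: z(0.71) = 0.553, z(0.15) = -1.036, d' = 1.589
Condition B: z(0.88) = 1.175, z(0.39) = -0.279, d' = 1.454
Δd' = d'_Condition A − d'_Condition B = 1.589 − 1.454 = 0.135
Condition A has the higher sensitivity.

Δd′ = 0.14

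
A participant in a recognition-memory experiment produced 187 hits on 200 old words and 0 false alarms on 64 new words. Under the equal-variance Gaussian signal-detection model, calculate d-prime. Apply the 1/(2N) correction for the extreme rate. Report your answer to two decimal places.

The false-alarm rate is 0/64 = 0, so apply the 1/(2N) correction: FA → 1/(2·64) = 0.00781.
z(H) = z(0.93500) = 1.514
z(FA) = z(0.00781) = -2.418
d' = 1.514 − (-2.418) = 3.932

d-prime = 3.93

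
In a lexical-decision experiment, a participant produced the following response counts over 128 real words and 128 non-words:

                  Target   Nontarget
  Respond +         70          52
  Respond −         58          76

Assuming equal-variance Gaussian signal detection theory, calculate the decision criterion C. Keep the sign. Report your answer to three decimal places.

C = 0.060

H = 70/128 = 0.5469
FA = 52/128 = 0.4062
Φ⁻¹(H) = Φ⁻¹(0.5469) = 0.1178
Φ⁻¹(FA) = Φ⁻¹(0.4062) = -0.2373
c = −½·[z(H) + z(FA)] = −0.5 × (0.1178 + (-0.2373)) = 0.05975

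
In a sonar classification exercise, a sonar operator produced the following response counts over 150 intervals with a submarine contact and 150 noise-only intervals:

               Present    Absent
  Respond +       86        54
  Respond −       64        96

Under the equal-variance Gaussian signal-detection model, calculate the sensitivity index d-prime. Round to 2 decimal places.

d-prime = 0.54

H = 86/150 = 0.5733
FA = 54/150 = 0.3600
z(H) = 0.185
z(FA) = -0.358
d' = z(H) − z(FA) = 0.185 − (-0.358) = 0.543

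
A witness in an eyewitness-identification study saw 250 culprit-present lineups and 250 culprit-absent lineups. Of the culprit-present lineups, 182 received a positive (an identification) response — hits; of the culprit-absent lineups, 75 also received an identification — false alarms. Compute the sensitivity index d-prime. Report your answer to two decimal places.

H = 182/250 = 0.7280
FA = 75/250 = 0.3000
z(0.7280) = 0.607, z(0.3000) = -0.524
d' = z(H) − z(FA) = 0.607 − (-0.524) = 1.131

d-prime = 1.13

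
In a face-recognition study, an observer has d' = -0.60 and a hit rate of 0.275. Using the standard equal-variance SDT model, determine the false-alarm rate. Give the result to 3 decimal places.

z(hit rate) = z(0.275) = -0.5978
z(FA) = z(H) − d' = -0.5978 − (-0.60) = 0.0022
false-alarm rate = Φ(0.0022) = 0.5009

false-alarm rate = 0.501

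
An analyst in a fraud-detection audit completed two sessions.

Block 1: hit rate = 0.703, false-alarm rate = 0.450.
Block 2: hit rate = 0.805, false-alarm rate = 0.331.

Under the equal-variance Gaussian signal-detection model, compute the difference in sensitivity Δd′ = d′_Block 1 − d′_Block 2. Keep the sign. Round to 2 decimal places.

Δd′ = -0.64

Block 1: z(0.703) = 0.533, z(0.450) = -0.126, d' = 0.659
Block 2: z(0.805) = 0.860, z(0.331) = -0.437, d' = 1.297
Δd' = d'_Block 1 − d'_Block 2 = 0.659 − 1.297 = -0.638
Block 2 has the higher sensitivity.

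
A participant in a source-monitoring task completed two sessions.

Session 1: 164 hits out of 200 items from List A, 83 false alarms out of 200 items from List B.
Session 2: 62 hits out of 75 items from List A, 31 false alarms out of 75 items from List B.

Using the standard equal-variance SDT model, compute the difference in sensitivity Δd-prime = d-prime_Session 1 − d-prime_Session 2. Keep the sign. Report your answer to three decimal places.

Δd-prime = -0.030

Session 1: z(0.8200) = 0.9154, z(0.4150) = -0.2147, d' = 1.1301
Session 2: z(0.8267) = 0.9412, z(0.4133) = -0.2191, d' = 1.1603
Δd' = d'_Session 1 − d'_Session 2 = 1.1301 − 1.1603 = -0.0302
Session 2 has the higher sensitivity.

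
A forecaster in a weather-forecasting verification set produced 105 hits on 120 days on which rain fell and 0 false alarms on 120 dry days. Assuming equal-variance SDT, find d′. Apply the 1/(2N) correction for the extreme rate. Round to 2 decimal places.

The false-alarm rate is 0/120 = 0, so apply the 1/(2N) correction: FA → 1/(2·120) = 0.00417.
z(H) = z(0.87500) = 1.150
z(FA) = z(0.00417) = -2.638
d' = 1.150 − (-2.638) = 3.788

d′ = 3.79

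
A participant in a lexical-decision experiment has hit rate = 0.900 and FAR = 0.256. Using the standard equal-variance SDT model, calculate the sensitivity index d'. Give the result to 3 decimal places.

d' = 1.937

z(0.900) = 1.2816, z(0.256) = -0.6557
d' = z(H) − z(FA) = 1.2816 − (-0.6557) = 1.9373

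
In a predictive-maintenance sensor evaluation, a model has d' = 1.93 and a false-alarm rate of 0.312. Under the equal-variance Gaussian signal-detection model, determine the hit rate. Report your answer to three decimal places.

z(false-alarm rate) = z(0.312) = -0.4902
z(H) = z(FA) + d' = -0.4902 + 1.93 = 1.4398
hit rate = Φ(1.4398) = 0.9250

hit rate = 0.925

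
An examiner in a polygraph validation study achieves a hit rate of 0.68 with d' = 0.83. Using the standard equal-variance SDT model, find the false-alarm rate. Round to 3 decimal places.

z(hit rate) = z(0.68) = 0.4677
z(FA) = z(H) − d' = 0.4677 − 0.83 = -0.3623
false-alarm rate = Φ(-0.3623) = 0.3586

false-alarm rate = 0.359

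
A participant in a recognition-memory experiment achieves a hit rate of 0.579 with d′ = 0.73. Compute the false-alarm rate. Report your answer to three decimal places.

z(hit rate) = z(0.579) = 0.1993
z(FA) = z(H) − d' = 0.1993 − 0.73 = -0.5307
false-alarm rate = Φ(-0.5307) = 0.2978

false-alarm rate = 0.298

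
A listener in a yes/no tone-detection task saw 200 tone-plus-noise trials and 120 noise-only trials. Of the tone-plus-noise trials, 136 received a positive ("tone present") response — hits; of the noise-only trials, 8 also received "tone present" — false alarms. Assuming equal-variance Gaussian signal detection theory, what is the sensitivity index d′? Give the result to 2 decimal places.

H = 136/200 = 0.6800
FA = 8/120 = 0.0667
z(H) = 0.4677
z(FA) = -1.5008
d' = z(H) − z(FA) = 0.4677 − (-1.5008) = 1.9685

d′ = 1.97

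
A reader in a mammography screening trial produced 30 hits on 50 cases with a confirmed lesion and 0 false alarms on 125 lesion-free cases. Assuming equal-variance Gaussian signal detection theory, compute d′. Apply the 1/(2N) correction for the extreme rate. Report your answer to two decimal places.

d′ = 2.91

The false-alarm rate is 0/125 = 0, so apply the 1/(2N) correction: FA → 1/(2·125) = 0.00400.
z(H) = z(0.60000) = 0.253
z(FA) = z(0.00400) = -2.652
d' = 0.253 − (-2.652) = 2.905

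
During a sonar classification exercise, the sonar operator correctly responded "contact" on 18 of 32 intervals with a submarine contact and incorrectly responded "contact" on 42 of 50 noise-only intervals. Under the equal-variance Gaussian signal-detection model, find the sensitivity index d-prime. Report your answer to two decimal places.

H = 18/32 = 0.5625
FA = 42/50 = 0.8400
z(H) = z(0.5625) = 0.157
z(FA) = z(0.8400) = 0.994
d' = z(H) − z(FA) = 0.157 − 0.994 = -0.837

d-prime = -0.84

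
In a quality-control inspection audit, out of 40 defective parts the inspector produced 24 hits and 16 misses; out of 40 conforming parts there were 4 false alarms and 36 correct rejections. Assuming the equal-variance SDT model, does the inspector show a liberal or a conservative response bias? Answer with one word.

z(H) = 0.253, z(FA) = -1.282
c = −½·(z(H) + z(FA)) = 0.5145
c > 0 → conservative criterion (biased toward responding “no”).

conservative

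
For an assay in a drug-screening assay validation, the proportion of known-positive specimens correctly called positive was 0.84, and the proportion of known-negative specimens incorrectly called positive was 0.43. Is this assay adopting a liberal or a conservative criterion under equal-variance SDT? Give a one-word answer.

liberal

z(H) = 0.994, z(FA) = -0.176
c = −½·(z(H) + z(FA)) = -0.409
c < 0 → liberal criterion (biased toward responding “yes”).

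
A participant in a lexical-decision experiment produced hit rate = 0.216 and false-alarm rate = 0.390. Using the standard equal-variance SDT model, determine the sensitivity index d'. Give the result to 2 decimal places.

Φ⁻¹(H) = Φ⁻¹(0.216) = -0.7858
Φ⁻¹(FA) = Φ⁻¹(0.390) = -0.2793
d' = z(H) − z(FA) = -0.7858 − (-0.2793) = -0.5065

d' = -0.51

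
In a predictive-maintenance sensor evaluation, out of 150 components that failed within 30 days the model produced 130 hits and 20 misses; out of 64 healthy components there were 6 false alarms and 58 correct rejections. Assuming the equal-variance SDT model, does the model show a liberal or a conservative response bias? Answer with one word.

z(H) = 1.111, z(FA) = -1.318
c = −½·(z(H) + z(FA)) = 0.1035
c > 0 → conservative criterion (biased toward responding “no”).

conservative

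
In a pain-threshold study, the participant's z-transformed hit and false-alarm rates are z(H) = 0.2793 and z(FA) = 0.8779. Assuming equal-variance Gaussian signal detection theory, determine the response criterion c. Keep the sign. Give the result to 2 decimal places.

c = −½·[z(H) + z(FA)] = −½·(0.2793 + 0.8779) = -0.5786

c = -0.58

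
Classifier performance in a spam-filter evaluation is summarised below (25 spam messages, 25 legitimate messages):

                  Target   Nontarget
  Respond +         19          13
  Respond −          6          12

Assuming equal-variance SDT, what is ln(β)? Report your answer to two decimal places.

ln β = -0.25

H = 19/25 = 0.7600
FA = 13/25 = 0.5200
z(H) = 0.706
z(FA) = 0.050
ln β = −½·[z(H)² − z(FA)²] = −0.5 × (0.498 − 0.003) = -0.2475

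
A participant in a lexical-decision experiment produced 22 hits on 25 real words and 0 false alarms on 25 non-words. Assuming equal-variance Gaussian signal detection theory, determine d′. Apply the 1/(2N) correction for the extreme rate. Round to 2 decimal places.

The false-alarm rate is 0/25 = 0, so apply the 1/(2N) correction: FA → 1/(2·25) = 0.02000.
z(H) = z(0.88000) = 1.175
z(FA) = z(0.02000) = -2.054
d' = 1.175 − (-2.054) = 3.229

d′ = 3.23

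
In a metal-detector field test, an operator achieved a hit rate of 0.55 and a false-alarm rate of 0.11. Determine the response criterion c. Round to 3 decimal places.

z(0.55) = 0.1257, z(0.11) = -1.2265
c = −½·[z(H) + z(FA)] = −0.5 × (0.1257 + (-1.2265)) = 0.5504

c = 0.550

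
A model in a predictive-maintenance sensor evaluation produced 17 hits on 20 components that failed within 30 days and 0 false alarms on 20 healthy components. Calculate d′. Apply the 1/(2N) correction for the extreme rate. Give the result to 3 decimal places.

d′ = 2.996

The false-alarm rate is 0/20 = 0, so apply the 1/(2N) correction: FA → 1/(2·20) = 0.02500.
z(H) = z(0.85000) = 1.0364
z(FA) = z(0.02500) = -1.9600
d' = 1.0364 − (-1.9600) = 2.9964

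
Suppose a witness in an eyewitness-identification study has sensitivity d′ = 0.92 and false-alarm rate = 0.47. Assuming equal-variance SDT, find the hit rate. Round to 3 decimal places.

hit rate = 0.801

z(false-alarm rate) = z(0.47) = -0.0753
z(H) = z(FA) + d' = -0.0753 + 0.92 = 0.8447
hit rate = Φ(0.8447) = 0.8009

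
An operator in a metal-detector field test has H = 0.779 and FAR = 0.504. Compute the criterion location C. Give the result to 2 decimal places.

z(H) = z(0.779) = 0.7688
z(FA) = z(0.504) = 0.0100
c = −½·[z(H) + z(FA)] = −0.5 × (0.7688 + 0.0100) = -0.3894

C = -0.39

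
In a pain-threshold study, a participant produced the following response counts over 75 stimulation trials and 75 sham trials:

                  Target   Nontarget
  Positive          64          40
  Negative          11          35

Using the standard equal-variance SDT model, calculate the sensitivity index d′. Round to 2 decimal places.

H = 64/75 = 0.8533
FA = 40/75 = 0.5333
z(0.8533) = 1.051, z(0.5333) = 0.084
d' = z(H) − z(FA) = 1.051 − 0.084 = 0.967

d′ = 0.97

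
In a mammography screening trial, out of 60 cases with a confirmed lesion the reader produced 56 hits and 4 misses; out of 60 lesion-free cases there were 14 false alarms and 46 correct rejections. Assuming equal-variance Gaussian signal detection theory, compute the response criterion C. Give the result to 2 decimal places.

C = -0.39

H = 56/60 = 0.9333
FA = 14/60 = 0.2333
z(H) = 1.5008
z(FA) = -0.7280
c = −½·[z(H) + z(FA)] = −0.5 × (1.5008 + (-0.7280)) = -0.3864
c < 0: the reader has a liberal response bias.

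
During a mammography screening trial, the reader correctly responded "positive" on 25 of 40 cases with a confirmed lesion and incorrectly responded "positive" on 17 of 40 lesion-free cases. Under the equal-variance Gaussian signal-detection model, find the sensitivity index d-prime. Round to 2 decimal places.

d-prime = 0.51

H = 25/40 = 0.6250
FA = 17/40 = 0.4250
z(0.6250) = 0.3186, z(0.4250) = -0.1891
d' = z(H) − z(FA) = 0.3186 − (-0.1891) = 0.5077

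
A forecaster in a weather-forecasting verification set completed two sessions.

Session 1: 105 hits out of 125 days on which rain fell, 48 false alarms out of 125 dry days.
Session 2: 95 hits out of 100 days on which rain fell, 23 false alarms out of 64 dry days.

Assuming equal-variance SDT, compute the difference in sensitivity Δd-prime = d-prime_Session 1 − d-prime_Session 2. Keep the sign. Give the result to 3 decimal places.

Session 1: z(0.8400) = 0.9945, z(0.3840) = -0.2950, d' = 1.2895
Session 2: z(0.9500) = 1.6449, z(0.3594) = -0.3601, d' = 2.0050
Δd' = d'_Session 1 − d'_Session 2 = 1.2895 − 2.0050 = -0.7155
Session 2 has the higher sensitivity.

Δd-prime = -0.716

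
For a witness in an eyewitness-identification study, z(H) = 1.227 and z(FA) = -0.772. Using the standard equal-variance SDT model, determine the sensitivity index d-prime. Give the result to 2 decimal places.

d' = z(H) − z(FA) = 1.227 − (-0.772) = 1.999

d-prime = 2.00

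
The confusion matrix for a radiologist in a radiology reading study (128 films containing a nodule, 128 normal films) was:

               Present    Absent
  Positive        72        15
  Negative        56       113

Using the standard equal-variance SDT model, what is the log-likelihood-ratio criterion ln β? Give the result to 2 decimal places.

ln β = 0.69

H = 72/128 = 0.5625
FA = 15/128 = 0.1172
z(H) = z(0.5625) = 0.157
z(FA) = z(0.1172) = -1.189
ln β = −½·[z(H)² − z(FA)²] = −0.5 × (0.025 − 1.414) = 0.6945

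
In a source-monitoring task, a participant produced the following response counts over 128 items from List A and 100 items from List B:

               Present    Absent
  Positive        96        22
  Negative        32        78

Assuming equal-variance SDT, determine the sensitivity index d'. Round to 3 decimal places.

H = 96/128 = 0.7500
FA = 22/100 = 0.2200
z(0.7500) = 0.6745, z(0.2200) = -0.7722
d' = z(H) − z(FA) = 0.6745 − (-0.7722) = 1.4467

d' = 1.447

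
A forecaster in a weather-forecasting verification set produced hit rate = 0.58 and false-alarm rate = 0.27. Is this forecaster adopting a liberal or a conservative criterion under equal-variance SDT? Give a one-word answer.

conservative

z(H) = 0.202, z(FA) = -0.613
c = −½·(z(H) + z(FA)) = 0.2055
c > 0 → conservative criterion (biased toward responding “no”).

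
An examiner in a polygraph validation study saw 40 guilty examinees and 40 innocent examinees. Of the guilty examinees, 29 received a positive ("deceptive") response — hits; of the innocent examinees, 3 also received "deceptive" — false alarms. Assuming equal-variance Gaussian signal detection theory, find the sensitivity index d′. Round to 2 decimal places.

d′ = 2.04

H = 29/40 = 0.7250
FA = 3/40 = 0.0750
Φ⁻¹(0.7250) = 0.598, Φ⁻¹(0.0750) = -1.440
d' = z(H) − z(FA) = 0.598 − (-1.440) = 2.038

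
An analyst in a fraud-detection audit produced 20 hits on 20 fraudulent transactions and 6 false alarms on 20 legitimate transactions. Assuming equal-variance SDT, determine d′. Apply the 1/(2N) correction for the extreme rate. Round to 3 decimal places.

d′ = 2.484

The hit rate is 20/20 = 1, so apply the 1/(2N) correction: H → 1 − 1/(2·20) = 0.97500.
z(H) = z(0.97500) = 1.9600
z(FA) = z(0.30000) = -0.5244
d' = 1.9600 − (-0.5244) = 2.4844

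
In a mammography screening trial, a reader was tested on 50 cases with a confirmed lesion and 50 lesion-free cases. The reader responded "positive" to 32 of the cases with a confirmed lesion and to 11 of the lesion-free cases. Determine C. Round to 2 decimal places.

C = 0.21

H = 32/50 = 0.6400
FA = 11/50 = 0.2200
Φ⁻¹(H) = 0.3585
Φ⁻¹(FA) = -0.7722
c = −½·[z(H) + z(FA)] = −0.5 × (0.3585 + (-0.7722)) = 0.20685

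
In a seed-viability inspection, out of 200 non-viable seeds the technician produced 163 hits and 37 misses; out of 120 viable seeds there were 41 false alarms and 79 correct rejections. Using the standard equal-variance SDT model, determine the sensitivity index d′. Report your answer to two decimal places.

H = 163/200 = 0.8150
FA = 41/120 = 0.3417
z(0.8150) = 0.896, z(0.3417) = -0.408
d' = z(H) − z(FA) = 0.896 − (-0.408) = 1.304

d′ = 1.30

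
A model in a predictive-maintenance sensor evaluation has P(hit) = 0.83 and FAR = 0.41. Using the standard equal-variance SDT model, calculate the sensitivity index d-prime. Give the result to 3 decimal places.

d-prime = 1.182

z(H) = z(0.83) = 0.9542
z(FA) = z(0.41) = -0.2275
d' = z(H) − z(FA) = 0.9542 − (-0.2275) = 1.1817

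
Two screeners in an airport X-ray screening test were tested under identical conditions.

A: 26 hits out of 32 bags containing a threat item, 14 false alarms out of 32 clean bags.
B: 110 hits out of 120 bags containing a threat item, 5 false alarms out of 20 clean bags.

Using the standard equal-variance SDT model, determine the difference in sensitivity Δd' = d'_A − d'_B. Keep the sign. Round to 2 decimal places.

A: z(0.8125) = 0.887, z(0.4375) = -0.157, d' = 1.044
B: z(0.9167) = 1.383, z(0.2500) = -0.674, d' = 2.057
Δd' = d'_A − d'_B = 1.044 − 2.057 = -1.013
B has the higher sensitivity.

Δd' = -1.01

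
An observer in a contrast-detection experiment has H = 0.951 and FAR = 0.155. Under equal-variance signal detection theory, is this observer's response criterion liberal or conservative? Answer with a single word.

z(H) = 1.655, z(FA) = -1.015
c = −½·(z(H) + z(FA)) = -0.320
c < 0 → liberal criterion (biased toward responding “yes”).

liberal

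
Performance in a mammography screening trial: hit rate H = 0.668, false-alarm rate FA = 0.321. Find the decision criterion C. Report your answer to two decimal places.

Φ⁻¹(H) = 0.434
Φ⁻¹(FA) = -0.465
c = −½·[z(H) + z(FA)] = −0.5 × (0.434 + (-0.465)) = 0.0155
c > 0: the reader has a conservative response bias.

C = 0.02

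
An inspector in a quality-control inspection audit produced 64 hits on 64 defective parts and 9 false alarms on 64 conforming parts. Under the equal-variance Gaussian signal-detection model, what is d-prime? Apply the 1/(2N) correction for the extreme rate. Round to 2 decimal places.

d-prime = 3.50

The hit rate is 64/64 = 1, so apply the 1/(2N) correction: H → 1 − 1/(2·64) = 0.99219.
z(H) = z(0.99219) = 2.418
z(FA) = z(0.14062) = -1.078
d' = 2.418 − (-1.078) = 3.496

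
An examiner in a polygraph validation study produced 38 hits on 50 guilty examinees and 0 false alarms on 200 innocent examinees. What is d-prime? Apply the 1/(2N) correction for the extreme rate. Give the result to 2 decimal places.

The false-alarm rate is 0/200 = 0, so apply the 1/(2N) correction: FA → 1/(2·200) = 0.00250.
z(H) = z(0.76000) = 0.706
z(FA) = z(0.00250) = -2.807
d' = 0.706 − (-2.807) = 3.513

d-prime = 3.51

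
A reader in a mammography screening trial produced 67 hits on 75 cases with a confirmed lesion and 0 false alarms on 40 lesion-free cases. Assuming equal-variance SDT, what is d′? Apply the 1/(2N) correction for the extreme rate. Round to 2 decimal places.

d′ = 3.49

The false-alarm rate is 0/40 = 0, so apply the 1/(2N) correction: FA → 1/(2·40) = 0.01250.
z(H) = z(0.89333) = 1.244
z(FA) = z(0.01250) = -2.241
d' = 1.244 − (-2.241) = 3.485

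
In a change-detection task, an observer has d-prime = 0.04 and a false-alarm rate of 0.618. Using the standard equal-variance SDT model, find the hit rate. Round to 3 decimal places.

z(false-alarm rate) = z(0.618) = 0.3002
z(H) = z(FA) + d' = 0.3002 + 0.04 = 0.3402
hit rate = Φ(0.3402) = 0.6331

hit rate = 0.633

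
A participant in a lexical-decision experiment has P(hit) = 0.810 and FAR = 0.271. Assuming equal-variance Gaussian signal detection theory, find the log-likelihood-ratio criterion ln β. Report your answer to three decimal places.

z(H) = 0.8779
z(FA) = -0.6098
ln β = −½·[z(H)² − z(FA)²] = −0.5 × (0.7707 − 0.3719) = -0.1994

ln β = -0.199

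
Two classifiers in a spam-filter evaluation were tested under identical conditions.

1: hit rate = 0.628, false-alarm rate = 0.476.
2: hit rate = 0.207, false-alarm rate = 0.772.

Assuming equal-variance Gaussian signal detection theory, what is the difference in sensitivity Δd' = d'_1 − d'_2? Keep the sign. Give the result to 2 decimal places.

Δd' = 1.95

1: z(0.628) = 0.327, z(0.476) = -0.060, d' = 0.387
2: z(0.207) = -0.817, z(0.772) = 0.745, d' = -1.562
Δd' = d'_1 − d'_2 = 0.387 − (-1.562) = 1.949
1 has the higher sensitivity.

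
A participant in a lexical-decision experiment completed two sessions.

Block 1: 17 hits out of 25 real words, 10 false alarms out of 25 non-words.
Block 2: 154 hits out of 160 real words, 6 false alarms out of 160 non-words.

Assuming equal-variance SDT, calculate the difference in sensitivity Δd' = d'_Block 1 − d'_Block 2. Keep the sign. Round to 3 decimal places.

Block 1: z(0.6800) = 0.4677, z(0.4000) = -0.2533, d' = 0.7210
Block 2: z(0.9625) = 1.7805, z(0.0375) = -1.7805, d' = 3.5610
Δd' = d'_Block 1 − d'_Block 2 = 0.7210 − 3.5610 = -2.8400
Block 2 has the higher sensitivity.

Δd' = -2.840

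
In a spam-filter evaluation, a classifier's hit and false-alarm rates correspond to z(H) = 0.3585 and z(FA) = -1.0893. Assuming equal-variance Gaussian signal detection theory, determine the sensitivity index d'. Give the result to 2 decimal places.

d' = 1.45

d' = z(H) − z(FA) = 0.3585 − (-1.0893) = 1.4478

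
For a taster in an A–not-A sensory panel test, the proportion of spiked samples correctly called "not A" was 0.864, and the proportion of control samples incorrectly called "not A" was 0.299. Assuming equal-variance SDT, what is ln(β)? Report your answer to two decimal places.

ln β = -0.46

z(0.864) = 1.098, z(0.299) = -0.527
ln β = −½·[z(H)² − z(FA)²] = −0.5 × (1.206 − 0.278) = -0.464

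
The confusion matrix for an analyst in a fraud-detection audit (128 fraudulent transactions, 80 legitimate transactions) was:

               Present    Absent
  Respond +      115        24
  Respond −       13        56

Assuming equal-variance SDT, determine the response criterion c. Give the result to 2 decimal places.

c = -0.37

H = 115/128 = 0.8984
FA = 24/80 = 0.3000
z(0.8984) = 1.272, z(0.3000) = -0.524
c = −½·[z(H) + z(FA)] = −0.5 × (1.272 + (-0.524)) = -0.374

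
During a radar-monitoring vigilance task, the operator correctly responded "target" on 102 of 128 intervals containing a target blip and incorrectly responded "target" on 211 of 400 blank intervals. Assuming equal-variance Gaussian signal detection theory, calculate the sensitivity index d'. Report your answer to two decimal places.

H = 102/128 = 0.7969
FA = 211/400 = 0.5275
z(H) = 0.831
z(FA) = 0.069
d' = z(H) − z(FA) = 0.831 − 0.069 = 0.762

d' = 0.76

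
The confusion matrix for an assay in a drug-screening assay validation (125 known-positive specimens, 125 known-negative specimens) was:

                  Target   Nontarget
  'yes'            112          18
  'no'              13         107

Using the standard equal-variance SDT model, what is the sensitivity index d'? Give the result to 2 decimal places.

d' = 2.32

H = 112/125 = 0.8960
FA = 18/125 = 0.1440
Φ⁻¹(0.8960) = 1.2591, Φ⁻¹(0.1440) = -1.0625
d' = z(H) − z(FA) = 1.2591 − (-1.0625) = 2.3216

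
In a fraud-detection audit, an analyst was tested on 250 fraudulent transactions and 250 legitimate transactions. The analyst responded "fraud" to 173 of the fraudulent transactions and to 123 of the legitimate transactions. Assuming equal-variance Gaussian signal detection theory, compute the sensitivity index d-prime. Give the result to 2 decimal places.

H = 173/250 = 0.6920
FA = 123/250 = 0.4920
z(H) = z(0.6920) = 0.5015
z(FA) = z(0.4920) = -0.0201
d' = z(H) − z(FA) = 0.5015 − (-0.0201) = 0.5216

d-prime = 0.52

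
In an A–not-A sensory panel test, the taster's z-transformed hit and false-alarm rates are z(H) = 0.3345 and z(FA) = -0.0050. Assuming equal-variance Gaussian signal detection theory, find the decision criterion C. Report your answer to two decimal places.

C = -0.16

c = −½·[z(H) + z(FA)] = −½·(0.3345 + (-0.0050)) = -0.16475
c < 0: the taster has a liberal response bias.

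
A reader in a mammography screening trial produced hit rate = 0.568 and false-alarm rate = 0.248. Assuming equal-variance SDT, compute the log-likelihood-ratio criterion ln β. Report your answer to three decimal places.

z(H) = z(0.568) = 0.1713
z(FA) = z(0.248) = -0.6808
ln β = −½·[z(H)² − z(FA)²] = −0.5 × (0.0293 − 0.4635) = 0.2171

ln β = 0.217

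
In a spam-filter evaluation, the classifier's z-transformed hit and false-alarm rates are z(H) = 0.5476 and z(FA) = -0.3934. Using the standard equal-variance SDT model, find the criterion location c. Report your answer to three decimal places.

c = -0.077

c = −½·[z(H) + z(FA)] = −½·(0.5476 + (-0.3934)) = -0.0771
c < 0: the classifier has a liberal response bias.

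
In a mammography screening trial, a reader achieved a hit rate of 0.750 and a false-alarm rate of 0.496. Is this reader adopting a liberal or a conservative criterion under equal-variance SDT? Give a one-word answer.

z(H) = 0.674, z(FA) = -0.010
c = −½·(z(H) + z(FA)) = -0.332
c < 0 → liberal criterion (biased toward responding “yes”).

liberal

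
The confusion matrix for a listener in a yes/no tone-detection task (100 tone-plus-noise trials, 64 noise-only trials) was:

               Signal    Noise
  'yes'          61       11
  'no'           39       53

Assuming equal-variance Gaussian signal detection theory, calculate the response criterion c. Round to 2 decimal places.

H = 61/100 = 0.6100
FA = 11/64 = 0.1719
Φ⁻¹(H) = Φ⁻¹(0.6100) = 0.279
Φ⁻¹(FA) = Φ⁻¹(0.1719) = -0.947
c = −½·[z(H) + z(FA)] = −0.5 × (0.279 + (-0.947)) = 0.334
c > 0: the listener has a conservative response bias.

c = 0.33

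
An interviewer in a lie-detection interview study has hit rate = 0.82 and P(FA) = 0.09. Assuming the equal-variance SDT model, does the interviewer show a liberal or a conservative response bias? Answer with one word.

conservative

z(H) = 0.915, z(FA) = -1.341
c = −½·(z(H) + z(FA)) = 0.213
c > 0 → conservative criterion (biased toward responding “no”).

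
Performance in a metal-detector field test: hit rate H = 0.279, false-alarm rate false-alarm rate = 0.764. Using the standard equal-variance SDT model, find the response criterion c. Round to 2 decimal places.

Φ⁻¹(H) = Φ⁻¹(0.279) = -0.5858
Φ⁻¹(FA) = Φ⁻¹(0.764) = 0.7192
c = −½·[z(H) + z(FA)] = −0.5 × (-0.5858 + 0.7192) = -0.0667
c < 0: the operator has a liberal response bias.

c = -0.07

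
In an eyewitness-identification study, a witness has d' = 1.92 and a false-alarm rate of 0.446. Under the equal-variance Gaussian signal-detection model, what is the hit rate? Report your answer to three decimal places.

hit rate = 0.963

z(false-alarm rate) = z(0.446) = -0.1358
z(H) = z(FA) + d' = -0.1358 + 1.92 = 1.7842
hit rate = Φ(1.7842) = 0.9628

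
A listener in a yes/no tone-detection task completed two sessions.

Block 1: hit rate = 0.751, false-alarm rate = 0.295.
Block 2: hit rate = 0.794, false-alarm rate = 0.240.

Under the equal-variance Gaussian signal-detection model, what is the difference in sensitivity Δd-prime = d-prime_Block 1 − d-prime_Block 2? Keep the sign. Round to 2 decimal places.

Δd-prime = -0.31

Block 1: z(0.751) = 0.678, z(0.295) = -0.539, d' = 1.217
Block 2: z(0.794) = 0.820, z(0.240) = -0.706, d' = 1.526
Δd' = d'_Block 1 − d'_Block 2 = 1.217 − 1.526 = -0.309
Block 2 has the higher sensitivity.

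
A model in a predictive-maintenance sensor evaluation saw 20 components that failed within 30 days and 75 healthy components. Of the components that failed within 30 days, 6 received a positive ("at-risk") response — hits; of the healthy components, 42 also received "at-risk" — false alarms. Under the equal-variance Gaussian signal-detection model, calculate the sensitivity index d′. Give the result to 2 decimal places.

H = 6/20 = 0.3000
FA = 42/75 = 0.5600
z(H) = z(0.3000) = -0.524
z(FA) = z(0.5600) = 0.151
d' = z(H) − z(FA) = -0.524 − 0.151 = -0.675

d′ = -0.68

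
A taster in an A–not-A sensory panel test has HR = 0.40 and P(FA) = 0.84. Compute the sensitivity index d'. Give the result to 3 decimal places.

d' = -1.248

z(0.40) = -0.2533, z(0.84) = 0.9945
d' = z(H) − z(FA) = -0.2533 − 0.9945 = -1.2478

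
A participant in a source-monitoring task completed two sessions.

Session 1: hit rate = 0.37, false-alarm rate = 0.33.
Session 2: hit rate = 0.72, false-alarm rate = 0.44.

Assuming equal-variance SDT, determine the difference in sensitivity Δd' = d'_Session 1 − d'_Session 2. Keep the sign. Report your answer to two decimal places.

Δd' = -0.63

Session 1: z(0.37) = -0.332, z(0.33) = -0.440, d' = 0.108
Session 2: z(0.72) = 0.583, z(0.44) = -0.151, d' = 0.734
Δd' = d'_Session 1 − d'_Session 2 = 0.108 − 0.734 = -0.626
Session 2 has the higher sensitivity.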